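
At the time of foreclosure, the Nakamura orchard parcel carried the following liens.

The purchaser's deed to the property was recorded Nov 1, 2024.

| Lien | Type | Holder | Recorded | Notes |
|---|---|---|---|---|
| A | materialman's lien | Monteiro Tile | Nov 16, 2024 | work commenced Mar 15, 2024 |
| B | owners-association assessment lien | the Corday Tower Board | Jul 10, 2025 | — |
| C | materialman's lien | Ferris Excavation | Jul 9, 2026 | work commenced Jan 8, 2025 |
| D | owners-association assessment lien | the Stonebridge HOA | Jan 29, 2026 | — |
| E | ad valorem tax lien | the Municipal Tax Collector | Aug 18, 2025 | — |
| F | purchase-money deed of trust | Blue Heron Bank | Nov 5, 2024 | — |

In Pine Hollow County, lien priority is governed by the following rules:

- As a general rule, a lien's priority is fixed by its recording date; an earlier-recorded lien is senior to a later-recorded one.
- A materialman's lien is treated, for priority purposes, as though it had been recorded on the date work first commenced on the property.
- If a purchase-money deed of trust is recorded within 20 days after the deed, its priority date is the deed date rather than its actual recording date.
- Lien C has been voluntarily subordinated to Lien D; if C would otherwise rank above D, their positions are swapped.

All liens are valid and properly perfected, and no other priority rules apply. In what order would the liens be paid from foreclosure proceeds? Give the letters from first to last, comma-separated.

A, F, D, B, E, C

Effective dates: A relates back to Mar 15, 2024 (work commenced); C relates back to Jan 8, 2025 (work commenced); F's effective date is the deed date, Nov 1, 2024.
Sorted by effective date: A (Mar 15, 2024), F (Nov 1, 2024), C (Jan 8, 2025), B (Jul 10, 2025), E (Aug 18, 2025), D (Jan 29, 2026).
Because C would otherwise rank above D, the subordination swaps them.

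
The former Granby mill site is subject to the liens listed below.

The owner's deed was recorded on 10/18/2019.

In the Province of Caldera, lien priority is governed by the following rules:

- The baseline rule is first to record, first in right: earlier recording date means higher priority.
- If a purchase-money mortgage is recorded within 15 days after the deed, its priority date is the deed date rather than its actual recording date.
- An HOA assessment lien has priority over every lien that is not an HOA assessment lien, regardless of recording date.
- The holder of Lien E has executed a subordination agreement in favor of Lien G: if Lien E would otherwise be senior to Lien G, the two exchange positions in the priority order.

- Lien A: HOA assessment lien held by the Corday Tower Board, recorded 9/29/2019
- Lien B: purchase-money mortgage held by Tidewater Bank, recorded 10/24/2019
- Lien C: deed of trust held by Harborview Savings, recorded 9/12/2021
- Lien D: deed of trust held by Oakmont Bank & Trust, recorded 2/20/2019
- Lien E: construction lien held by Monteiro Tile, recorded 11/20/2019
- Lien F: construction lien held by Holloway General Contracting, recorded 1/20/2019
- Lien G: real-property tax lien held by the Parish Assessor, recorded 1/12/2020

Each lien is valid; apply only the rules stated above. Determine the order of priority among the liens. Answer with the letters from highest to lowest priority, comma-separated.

Effective dates: B relates back to the deed date 10/18/2019.
A, as an HOA assessment lien, has superpriority and ranks first.
The other liens, earliest effective date first: F (1/20/2019), D (2/20/2019), B (10/18/2019), E (11/20/2019), G (1/12/2020), C (9/12/2021).
E would otherwise be senior to G, so under the subordination agreement E and G exchange positions.

A, F, D, B, G, E, C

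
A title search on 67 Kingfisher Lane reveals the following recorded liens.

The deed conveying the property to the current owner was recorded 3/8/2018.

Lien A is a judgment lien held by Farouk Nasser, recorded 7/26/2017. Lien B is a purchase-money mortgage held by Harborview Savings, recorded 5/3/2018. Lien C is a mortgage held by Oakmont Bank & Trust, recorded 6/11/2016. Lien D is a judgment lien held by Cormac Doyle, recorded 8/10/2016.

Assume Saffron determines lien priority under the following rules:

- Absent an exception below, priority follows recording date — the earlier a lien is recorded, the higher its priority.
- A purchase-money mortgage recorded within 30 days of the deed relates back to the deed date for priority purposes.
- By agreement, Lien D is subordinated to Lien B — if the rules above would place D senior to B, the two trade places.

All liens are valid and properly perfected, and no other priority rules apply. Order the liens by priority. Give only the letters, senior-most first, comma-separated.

Effective dates after the stated exceptions: B missed the 30-day window (56 days after the deed), so its recording date stands.
Sorted by effective date: C (6/11/2016), D (8/10/2016), A (7/26/2017), B (5/3/2018).
Because D would otherwise rank above B, the subordination swaps them.

C, B, A, D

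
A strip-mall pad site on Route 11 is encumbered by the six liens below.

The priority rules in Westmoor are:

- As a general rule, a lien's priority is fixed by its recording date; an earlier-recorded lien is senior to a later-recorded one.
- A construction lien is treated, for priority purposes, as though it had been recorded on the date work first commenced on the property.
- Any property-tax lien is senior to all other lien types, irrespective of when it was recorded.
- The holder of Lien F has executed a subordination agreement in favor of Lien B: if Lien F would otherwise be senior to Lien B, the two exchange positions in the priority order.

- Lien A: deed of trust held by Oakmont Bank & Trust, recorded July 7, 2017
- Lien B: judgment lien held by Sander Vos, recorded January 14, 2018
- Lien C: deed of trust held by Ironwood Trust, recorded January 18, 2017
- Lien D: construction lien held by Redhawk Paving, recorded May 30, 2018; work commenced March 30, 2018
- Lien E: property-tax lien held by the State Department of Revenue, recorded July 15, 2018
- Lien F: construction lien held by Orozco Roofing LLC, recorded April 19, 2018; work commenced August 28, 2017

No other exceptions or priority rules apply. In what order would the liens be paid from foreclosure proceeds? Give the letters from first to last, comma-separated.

E, C, A, B, F, D

First, effective dates: D relates back to March 30, 2018 (work commenced); F's effective date is August 28, 2017, when work began.
E is a property-tax lien, so it outranks all other liens regardless of date.
Remaining liens by effective date: C (January 18, 2017), A (July 7, 2017), F (August 28, 2017), B (January 14, 2018), D (March 30, 2018).
Because F would otherwise rank above B, the subordination swaps them.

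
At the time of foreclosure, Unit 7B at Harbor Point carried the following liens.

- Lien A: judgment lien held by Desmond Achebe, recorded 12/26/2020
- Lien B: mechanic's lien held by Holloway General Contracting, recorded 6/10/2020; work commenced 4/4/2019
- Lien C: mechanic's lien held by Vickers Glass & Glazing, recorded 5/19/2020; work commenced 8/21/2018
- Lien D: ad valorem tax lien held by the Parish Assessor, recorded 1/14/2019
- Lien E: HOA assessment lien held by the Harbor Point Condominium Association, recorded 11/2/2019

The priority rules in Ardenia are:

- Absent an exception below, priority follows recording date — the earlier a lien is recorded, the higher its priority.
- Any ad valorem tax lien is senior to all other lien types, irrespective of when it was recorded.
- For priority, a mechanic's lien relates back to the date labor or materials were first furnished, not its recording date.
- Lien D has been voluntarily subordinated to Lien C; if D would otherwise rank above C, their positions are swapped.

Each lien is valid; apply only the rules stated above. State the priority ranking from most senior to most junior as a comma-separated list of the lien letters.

Effective dates: B relates back to 4/4/2019 (work commenced); C relates back to 8/21/2018 (work commenced).
D is an ad valorem tax lien, so it outranks all other liens regardless of date.
The other liens, earliest effective date first: C (8/21/2018), B (4/4/2019), E (11/2/2019), A (12/26/2020).
The subordination applies — D was senior to C — so D and C swap.

C, D, B, E, A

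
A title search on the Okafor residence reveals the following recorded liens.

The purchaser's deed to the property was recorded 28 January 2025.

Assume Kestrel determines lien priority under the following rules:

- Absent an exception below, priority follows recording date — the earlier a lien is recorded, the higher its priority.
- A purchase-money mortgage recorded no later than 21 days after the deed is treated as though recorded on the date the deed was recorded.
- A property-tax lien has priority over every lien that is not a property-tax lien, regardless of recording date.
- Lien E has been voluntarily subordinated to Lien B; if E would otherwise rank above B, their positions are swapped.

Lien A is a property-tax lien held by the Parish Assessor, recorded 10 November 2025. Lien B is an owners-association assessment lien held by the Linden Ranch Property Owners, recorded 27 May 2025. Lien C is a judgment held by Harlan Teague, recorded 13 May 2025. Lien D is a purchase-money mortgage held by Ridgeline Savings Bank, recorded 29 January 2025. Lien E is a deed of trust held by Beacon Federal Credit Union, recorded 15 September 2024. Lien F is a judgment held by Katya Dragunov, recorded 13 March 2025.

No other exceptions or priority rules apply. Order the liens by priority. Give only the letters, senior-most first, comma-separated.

Effective dates after the stated exceptions: D was recorded within the 21-day window, so its effective date is the deed date 28 January 2025.
A is a property-tax lien, so it outranks all other liens regardless of date.
Remaining liens by effective date: E (15 September 2024), D (28 January 2025), F (13 March 2025), C (13 May 2025), B (27 May 2025).
Because E would otherwise rank above B, the subordination swaps them.

A, B, D, F, C, E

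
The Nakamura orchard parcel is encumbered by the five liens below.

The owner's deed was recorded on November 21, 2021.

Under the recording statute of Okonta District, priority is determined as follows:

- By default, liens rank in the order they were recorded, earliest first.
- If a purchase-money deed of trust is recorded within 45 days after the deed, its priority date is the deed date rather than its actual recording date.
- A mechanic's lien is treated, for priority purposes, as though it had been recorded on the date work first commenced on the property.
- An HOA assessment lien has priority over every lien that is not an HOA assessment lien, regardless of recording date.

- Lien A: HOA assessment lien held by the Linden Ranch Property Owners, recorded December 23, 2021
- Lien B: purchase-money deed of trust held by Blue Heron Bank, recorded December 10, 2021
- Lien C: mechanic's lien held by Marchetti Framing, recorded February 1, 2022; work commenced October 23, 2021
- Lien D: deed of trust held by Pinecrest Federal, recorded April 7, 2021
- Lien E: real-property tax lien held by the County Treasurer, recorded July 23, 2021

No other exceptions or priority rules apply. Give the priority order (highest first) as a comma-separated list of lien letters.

Adjusting effective dates: B's effective date is the deed date, November 21, 2021; C is treated as recorded October 23, 2021, the work-commencement date.
A is an HOA assessment lien, so it outranks all other liens regardless of date.
Among the remaining liens, by effective date: D (April 7, 2021), E (July 23, 2021), C (October 23, 2021), B (November 21, 2021).

A, D, E, C, B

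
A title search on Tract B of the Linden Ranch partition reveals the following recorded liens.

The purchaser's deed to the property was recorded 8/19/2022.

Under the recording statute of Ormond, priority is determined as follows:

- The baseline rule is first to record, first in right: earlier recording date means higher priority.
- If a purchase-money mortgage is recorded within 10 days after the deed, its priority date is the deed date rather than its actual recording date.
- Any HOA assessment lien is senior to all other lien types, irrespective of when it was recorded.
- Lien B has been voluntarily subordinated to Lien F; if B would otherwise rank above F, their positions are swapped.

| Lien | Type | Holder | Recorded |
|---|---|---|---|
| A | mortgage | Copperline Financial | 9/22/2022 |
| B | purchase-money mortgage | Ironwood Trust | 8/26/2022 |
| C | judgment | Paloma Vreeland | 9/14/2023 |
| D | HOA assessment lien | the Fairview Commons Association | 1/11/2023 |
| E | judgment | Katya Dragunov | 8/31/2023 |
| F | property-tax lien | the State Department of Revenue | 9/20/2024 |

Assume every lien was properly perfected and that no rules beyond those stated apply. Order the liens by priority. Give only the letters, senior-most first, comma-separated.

Effective dates after the stated exceptions: B was recorded within the 10-day window, so its effective date is the deed date 8/19/2022.
D, as an HOA assessment lien, has superpriority and ranks first.
Ordering the rest by effective date: B (8/19/2022), A (9/22/2022), E (8/31/2023), C (9/14/2023), F (9/20/2024).
Because B would otherwise rank above F, the subordination swaps them.

D, F, A, E, C, B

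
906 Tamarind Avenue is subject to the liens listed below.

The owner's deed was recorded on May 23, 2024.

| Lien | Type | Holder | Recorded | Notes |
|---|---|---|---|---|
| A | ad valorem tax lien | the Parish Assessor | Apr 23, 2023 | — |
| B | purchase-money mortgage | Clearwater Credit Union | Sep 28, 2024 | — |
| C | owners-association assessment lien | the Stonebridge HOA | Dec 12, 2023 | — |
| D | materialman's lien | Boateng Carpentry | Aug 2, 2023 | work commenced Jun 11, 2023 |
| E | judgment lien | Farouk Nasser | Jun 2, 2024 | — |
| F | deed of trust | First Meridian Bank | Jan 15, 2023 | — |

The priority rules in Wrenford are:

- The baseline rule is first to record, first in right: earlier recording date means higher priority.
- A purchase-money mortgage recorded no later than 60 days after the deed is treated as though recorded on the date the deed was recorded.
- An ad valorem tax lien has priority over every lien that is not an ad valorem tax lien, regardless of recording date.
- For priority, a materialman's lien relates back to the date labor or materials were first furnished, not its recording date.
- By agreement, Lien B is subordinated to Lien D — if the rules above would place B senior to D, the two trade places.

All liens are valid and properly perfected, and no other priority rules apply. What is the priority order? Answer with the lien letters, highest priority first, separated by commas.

Effective dates after the stated exceptions: B missed the 60-day window (128 days after the deed), so its recording date stands; D is treated as recorded Jun 11, 2023, the work-commencement date.
A is an ad valorem tax lien, so it outranks all other liens regardless of date.
The other liens, earliest effective date first: F (Jan 15, 2023), D (Jun 11, 2023), C (Dec 12, 2023), E (Jun 2, 2024), B (Sep 28, 2024).
Since B is not senior to D, the subordination leaves the order unchanged.

A, F, D, C, E, B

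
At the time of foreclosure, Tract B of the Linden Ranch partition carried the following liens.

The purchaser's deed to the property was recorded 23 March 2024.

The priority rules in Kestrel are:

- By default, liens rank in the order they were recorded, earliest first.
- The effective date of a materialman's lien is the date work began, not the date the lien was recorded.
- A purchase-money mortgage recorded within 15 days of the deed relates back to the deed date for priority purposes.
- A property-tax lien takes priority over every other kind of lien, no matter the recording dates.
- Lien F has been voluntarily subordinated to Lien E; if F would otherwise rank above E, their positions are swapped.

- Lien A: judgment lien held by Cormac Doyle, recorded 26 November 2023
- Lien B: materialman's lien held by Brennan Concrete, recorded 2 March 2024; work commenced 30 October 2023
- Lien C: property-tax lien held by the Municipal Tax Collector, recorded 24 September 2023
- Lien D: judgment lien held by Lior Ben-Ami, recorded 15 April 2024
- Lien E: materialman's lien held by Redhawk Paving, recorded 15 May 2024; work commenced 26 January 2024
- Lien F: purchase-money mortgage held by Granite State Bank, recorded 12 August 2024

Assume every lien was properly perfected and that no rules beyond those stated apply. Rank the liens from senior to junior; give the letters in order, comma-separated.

C, B, A, E, D, F

Adjusting effective dates: B's effective date is 30 October 2023, when work began; E's effective date is 26 January 2024, when work began; F missed the 15-day window (142 days after the deed), so its recording date stands.
C is a property-tax lien, so it outranks all other liens regardless of date.
Ordering the rest by effective date: B (30 October 2023), A (26 November 2023), E (26 January 2024), D (15 April 2024), F (12 August 2024).
F already ranks below E; the subordination has no effect.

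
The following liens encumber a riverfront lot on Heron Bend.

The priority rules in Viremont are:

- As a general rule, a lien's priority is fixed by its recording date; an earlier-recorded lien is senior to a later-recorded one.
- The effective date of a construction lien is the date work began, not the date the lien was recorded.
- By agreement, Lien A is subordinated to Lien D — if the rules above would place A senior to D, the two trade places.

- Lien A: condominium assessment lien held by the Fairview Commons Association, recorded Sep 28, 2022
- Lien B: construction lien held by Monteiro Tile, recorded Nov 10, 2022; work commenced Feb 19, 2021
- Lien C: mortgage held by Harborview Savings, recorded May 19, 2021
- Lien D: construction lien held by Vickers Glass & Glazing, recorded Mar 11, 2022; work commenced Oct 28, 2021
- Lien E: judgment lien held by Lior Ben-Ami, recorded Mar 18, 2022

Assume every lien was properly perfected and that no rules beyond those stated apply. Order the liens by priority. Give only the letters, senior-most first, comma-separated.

B, C, D, E, A

Effective dates after the stated exceptions: B is treated as recorded Feb 19, 2021, the work-commencement date; D is treated as recorded Oct 28, 2021, the work-commencement date.
Ordering by effective date: B (Feb 19, 2021), C (May 19, 2021), D (Oct 28, 2021), E (Mar 18, 2022), A (Sep 28, 2022).
Since A is not senior to D, the subordination leaves the order unchanged.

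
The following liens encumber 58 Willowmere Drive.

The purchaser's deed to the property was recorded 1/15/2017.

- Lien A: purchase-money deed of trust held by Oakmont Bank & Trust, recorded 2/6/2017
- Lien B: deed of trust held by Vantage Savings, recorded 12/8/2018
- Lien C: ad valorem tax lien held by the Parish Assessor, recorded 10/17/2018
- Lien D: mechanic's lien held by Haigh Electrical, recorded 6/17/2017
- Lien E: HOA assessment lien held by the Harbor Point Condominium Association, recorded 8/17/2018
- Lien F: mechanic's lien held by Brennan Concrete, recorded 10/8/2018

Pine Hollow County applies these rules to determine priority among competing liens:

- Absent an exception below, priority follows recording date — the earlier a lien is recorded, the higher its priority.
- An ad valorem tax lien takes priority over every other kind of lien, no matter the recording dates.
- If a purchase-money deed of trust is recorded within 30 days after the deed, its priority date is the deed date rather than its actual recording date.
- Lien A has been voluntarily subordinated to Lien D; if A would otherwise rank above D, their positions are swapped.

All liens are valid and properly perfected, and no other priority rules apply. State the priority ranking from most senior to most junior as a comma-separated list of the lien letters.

Effective dates after the stated exceptions: A was recorded within the 30-day window, so its effective date is the deed date 1/15/2017.
As an ad valorem tax lien, C is senior to every other lien.
Remaining liens by effective date: A (1/15/2017), D (6/17/2017), E (8/17/2018), F (10/8/2018), B (12/8/2018).
A is senior to D before the subordination, so the two trade places.

C, D, A, E, F, B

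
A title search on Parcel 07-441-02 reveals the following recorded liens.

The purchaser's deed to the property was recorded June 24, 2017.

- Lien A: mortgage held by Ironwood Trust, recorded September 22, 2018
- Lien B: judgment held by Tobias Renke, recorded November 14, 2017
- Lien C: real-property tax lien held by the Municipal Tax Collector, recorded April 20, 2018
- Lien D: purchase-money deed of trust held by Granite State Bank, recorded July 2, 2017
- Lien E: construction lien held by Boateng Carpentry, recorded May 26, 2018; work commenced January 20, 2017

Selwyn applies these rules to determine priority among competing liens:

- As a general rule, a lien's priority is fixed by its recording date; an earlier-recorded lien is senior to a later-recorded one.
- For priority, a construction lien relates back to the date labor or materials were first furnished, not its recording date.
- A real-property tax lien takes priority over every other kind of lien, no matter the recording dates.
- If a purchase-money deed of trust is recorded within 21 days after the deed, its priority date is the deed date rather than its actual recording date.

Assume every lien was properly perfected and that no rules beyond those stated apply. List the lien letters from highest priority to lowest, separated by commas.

Effective dates: D's effective date is the deed date, June 24, 2017; E is treated as recorded January 20, 2017, the work-commencement date.
C, as a real-property tax lien, has superpriority and ranks first.
Remaining liens by effective date: E (January 20, 2017), D (June 24, 2017), B (November 14, 2017), A (September 22, 2018).

C, E, D, B, A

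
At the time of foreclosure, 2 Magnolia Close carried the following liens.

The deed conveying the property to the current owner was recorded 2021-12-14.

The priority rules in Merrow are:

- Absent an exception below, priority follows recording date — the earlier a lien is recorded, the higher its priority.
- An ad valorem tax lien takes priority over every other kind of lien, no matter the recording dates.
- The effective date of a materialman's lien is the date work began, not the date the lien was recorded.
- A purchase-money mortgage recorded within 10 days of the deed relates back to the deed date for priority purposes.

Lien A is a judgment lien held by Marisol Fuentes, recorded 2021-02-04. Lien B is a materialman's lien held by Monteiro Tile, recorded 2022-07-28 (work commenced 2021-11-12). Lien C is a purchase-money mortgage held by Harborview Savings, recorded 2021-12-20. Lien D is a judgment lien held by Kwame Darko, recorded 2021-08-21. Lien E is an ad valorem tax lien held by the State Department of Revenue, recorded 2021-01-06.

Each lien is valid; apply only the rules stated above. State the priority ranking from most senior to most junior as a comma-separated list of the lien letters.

E, A, D, B, C

Adjusting effective dates: B relates back to 2021-11-12 (work commenced); C was recorded within the 10-day window, so its effective date is the deed date 2021-12-14.
E, as an ad valorem tax lien, has superpriority and ranks first.
Remaining liens by effective date: A (2021-02-04), D (2021-08-21), B (2021-11-12), C (2021-12-14).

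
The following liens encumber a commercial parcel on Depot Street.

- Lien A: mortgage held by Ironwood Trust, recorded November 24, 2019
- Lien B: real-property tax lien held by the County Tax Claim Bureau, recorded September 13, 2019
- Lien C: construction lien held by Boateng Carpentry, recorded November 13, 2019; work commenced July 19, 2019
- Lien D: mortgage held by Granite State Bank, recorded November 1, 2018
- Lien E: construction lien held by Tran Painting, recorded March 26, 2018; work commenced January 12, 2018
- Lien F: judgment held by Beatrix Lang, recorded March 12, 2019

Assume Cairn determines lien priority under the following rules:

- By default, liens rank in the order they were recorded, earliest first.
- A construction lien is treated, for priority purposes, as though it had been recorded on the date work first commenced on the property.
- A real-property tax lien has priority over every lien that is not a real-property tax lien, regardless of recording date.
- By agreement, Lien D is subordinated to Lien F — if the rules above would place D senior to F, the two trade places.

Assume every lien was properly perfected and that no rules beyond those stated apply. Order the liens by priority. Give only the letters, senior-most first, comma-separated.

Effective dates after the stated exceptions: C relates back to July 19, 2019 (work commenced); E is treated as recorded January 12, 2018, the work-commencement date.
B, as a real-property tax lien, has superpriority and ranks first.
Among the remaining liens, by effective date: E (January 12, 2018), D (November 1, 2018), F (March 12, 2019), C (July 19, 2019), A (November 24, 2019).
D would otherwise be senior to F, so under the subordination agreement D and F exchange positions.

B, E, F, D, C, A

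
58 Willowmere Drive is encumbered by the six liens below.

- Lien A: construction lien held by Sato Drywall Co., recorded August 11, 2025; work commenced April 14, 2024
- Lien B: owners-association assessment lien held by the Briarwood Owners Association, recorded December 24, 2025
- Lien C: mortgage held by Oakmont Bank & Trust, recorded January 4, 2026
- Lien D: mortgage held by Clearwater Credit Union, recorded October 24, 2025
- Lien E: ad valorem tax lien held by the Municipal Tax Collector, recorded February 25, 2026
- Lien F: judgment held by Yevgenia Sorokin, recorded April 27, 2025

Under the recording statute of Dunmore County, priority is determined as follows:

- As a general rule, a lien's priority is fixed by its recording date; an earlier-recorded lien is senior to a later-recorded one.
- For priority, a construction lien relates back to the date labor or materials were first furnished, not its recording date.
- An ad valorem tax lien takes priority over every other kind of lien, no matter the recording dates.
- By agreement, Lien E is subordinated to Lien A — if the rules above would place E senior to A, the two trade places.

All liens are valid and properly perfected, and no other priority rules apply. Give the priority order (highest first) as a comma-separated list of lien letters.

A, E, F, D, B, C

Effective dates: A relates back to April 14, 2024 (work commenced).
E, as an ad valorem tax lien, has superpriority and ranks first.
Among the remaining liens, by effective date: A (April 14, 2024), F (April 27, 2025), D (October 24, 2025), B (December 24, 2025), C (January 4, 2026).
E is senior to A before the subordination, so the two trade places.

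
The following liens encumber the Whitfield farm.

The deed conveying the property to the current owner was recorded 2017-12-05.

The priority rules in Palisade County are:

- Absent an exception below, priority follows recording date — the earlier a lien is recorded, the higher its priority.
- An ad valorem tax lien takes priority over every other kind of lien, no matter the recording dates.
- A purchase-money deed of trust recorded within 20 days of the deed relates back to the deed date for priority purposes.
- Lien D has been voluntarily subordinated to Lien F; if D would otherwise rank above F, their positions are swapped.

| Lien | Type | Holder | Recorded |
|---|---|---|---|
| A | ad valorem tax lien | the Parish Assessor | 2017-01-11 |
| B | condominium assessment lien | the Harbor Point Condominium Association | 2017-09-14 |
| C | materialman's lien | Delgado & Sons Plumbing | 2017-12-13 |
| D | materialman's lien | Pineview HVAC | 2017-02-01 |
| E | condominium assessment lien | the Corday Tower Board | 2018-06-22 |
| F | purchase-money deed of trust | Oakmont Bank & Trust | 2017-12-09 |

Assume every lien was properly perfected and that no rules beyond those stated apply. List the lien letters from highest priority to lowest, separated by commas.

Adjusting effective dates: F relates back to the deed date 2017-12-05.
A is an ad valorem tax lien, so it outranks all other liens regardless of date.
The other liens, earliest effective date first: D (2017-02-01), B (2017-09-14), F (2017-12-05), C (2017-12-13), E (2018-06-22).
D is senior to F before the subordination, so the two trade places.

A, F, B, D, C, E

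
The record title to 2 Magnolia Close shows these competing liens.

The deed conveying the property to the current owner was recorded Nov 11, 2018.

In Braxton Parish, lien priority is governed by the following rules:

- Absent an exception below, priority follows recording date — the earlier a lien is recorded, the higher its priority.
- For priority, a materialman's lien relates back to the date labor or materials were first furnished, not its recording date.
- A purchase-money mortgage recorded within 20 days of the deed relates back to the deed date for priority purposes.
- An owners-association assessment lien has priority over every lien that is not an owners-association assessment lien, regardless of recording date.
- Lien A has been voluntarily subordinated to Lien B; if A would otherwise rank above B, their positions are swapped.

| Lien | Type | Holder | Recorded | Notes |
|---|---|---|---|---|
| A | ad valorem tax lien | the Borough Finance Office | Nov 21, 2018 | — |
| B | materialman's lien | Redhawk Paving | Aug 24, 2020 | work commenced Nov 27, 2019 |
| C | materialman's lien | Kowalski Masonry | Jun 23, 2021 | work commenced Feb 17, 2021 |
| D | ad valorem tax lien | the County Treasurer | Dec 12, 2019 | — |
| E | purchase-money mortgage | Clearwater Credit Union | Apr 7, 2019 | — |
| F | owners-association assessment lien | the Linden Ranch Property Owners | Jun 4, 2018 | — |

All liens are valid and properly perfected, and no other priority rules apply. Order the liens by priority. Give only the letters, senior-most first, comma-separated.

F, B, E, A, D, C

Effective dates: B relates back to Nov 27, 2019 (work commenced); C is treated as recorded Feb 17, 2021, the work-commencement date; E was recorded 147 days after the deed, outside the 20-day window, so it keeps its recording date.
F is an owners-association assessment lien, so it outranks all other liens regardless of date.
Ordering the rest by effective date: A (Nov 21, 2018), E (Apr 7, 2019), B (Nov 27, 2019), D (Dec 12, 2019), C (Feb 17, 2021).
A would otherwise be senior to B, so under the subordination agreement A and B exchange positions.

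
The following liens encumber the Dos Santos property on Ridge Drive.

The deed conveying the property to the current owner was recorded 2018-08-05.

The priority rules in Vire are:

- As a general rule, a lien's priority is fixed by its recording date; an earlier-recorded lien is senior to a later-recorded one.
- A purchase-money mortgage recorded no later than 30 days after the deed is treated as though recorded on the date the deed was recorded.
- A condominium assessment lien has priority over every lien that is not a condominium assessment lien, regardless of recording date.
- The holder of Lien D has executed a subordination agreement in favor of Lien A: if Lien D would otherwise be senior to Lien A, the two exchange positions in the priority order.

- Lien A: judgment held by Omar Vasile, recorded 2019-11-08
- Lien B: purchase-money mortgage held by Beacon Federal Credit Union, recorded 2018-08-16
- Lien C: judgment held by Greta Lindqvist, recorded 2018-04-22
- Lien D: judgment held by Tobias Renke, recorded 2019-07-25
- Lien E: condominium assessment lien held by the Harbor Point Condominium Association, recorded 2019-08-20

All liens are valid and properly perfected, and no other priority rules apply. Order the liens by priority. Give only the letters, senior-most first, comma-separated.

Adjusting effective dates: B's effective date is the deed date, 2018-08-05.
E, as a condominium assessment lien, has superpriority and ranks first.
Ordering the rest by effective date: C (2018-04-22), B (2018-08-05), D (2019-07-25), A (2019-11-08).
The subordination applies — D was senior to A — so D and A swap.

E, C, B, A, D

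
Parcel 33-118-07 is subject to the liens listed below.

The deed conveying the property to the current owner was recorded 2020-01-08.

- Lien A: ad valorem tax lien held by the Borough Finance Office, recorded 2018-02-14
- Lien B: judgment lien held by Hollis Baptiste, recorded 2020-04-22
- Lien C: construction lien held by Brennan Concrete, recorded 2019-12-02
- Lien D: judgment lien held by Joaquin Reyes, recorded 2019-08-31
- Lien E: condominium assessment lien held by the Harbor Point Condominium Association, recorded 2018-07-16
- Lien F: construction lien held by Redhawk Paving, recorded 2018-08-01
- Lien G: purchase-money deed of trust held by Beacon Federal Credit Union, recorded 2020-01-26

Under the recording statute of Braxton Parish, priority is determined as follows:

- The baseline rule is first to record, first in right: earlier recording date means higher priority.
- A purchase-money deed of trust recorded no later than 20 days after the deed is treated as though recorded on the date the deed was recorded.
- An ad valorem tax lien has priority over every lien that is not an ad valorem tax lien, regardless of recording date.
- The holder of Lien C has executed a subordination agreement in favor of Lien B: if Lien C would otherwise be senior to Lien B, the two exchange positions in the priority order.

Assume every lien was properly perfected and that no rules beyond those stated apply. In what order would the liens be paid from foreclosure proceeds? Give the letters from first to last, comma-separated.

Adjusting effective dates: G relates back to the deed date 2020-01-08.
A, as an ad valorem tax lien, has superpriority and ranks first.
Among the remaining liens, by effective date: E (2018-07-16), F (2018-08-01), D (2019-08-31), C (2019-12-02), G (2020-01-08), B (2020-04-22).
The subordination applies — C was senior to B — so C and B swap.

A, E, F, D, B, G, C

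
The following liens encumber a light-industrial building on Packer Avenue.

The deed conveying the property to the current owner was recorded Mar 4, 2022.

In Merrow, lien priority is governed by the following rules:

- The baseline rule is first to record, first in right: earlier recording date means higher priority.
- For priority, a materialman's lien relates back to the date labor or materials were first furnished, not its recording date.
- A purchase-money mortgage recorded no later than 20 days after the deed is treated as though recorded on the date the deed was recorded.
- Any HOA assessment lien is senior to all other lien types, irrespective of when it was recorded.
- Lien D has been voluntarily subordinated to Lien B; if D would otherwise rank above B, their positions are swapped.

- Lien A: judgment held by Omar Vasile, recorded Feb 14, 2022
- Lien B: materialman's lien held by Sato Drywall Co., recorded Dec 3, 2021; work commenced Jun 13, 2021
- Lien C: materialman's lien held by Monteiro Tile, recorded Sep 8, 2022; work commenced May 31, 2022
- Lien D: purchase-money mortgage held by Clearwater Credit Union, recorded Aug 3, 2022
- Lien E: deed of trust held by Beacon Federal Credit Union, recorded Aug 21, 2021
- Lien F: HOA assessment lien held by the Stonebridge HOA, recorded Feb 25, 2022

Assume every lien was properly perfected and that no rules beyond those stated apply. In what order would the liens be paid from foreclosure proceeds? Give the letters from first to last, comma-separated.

F, B, E, A, C, D

Effective dates after the stated exceptions: B is treated as recorded Jun 13, 2021, the work-commencement date; C is treated as recorded May 31, 2022, the work-commencement date; D was recorded 152 days after the deed — beyond 20 days — so no relation-back applies.
As an HOA assessment lien, F is senior to every other lien.
Remaining liens by effective date: B (Jun 13, 2021), E (Aug 21, 2021), A (Feb 14, 2022), C (May 31, 2022), D (Aug 3, 2022).
Since D is not senior to B, the subordination leaves the order unchanged.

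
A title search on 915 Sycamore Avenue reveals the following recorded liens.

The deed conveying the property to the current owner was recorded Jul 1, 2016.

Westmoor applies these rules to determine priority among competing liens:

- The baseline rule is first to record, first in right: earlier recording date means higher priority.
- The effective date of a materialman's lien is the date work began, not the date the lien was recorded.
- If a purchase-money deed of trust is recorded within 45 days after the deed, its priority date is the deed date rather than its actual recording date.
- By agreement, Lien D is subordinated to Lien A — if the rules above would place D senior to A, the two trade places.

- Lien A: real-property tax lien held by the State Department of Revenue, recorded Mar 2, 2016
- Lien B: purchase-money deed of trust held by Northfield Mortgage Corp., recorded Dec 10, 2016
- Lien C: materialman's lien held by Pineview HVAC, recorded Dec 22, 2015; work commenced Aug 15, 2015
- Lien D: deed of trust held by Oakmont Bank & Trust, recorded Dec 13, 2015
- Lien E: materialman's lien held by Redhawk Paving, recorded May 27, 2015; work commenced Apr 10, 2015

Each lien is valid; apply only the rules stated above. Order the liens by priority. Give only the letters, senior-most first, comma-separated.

E, C, A, D, B

Effective dates: B was recorded 162 days after the deed, outside the 45-day window, so it keeps its recording date; C is treated as recorded Aug 15, 2015, the work-commencement date; E relates back to Apr 10, 2015 (work commenced).
By effective date, earliest first: E (Apr 10, 2015), C (Aug 15, 2015), D (Dec 13, 2015), A (Mar 2, 2016), B (Dec 10, 2016).
Because D would otherwise rank above A, the subordination swaps them.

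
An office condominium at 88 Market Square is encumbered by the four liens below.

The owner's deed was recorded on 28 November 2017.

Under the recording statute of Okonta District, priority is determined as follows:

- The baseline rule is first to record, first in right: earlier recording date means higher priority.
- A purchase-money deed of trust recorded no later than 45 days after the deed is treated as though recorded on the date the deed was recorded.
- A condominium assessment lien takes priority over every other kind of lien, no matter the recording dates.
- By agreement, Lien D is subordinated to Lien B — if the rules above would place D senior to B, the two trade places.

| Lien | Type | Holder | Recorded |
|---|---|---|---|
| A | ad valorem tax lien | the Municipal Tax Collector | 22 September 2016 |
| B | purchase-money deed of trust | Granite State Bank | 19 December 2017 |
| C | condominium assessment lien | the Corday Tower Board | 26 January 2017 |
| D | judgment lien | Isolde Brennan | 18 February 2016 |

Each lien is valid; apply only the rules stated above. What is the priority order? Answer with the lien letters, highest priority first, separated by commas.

C, B, A, D

First, effective dates: B relates back to the deed date 28 November 2017.
As a condominium assessment lien, C is senior to every other lien.
Remaining liens by effective date: D (18 February 2016), A (22 September 2016), B (28 November 2017).
D is senior to B before the subordination, so the two trade places.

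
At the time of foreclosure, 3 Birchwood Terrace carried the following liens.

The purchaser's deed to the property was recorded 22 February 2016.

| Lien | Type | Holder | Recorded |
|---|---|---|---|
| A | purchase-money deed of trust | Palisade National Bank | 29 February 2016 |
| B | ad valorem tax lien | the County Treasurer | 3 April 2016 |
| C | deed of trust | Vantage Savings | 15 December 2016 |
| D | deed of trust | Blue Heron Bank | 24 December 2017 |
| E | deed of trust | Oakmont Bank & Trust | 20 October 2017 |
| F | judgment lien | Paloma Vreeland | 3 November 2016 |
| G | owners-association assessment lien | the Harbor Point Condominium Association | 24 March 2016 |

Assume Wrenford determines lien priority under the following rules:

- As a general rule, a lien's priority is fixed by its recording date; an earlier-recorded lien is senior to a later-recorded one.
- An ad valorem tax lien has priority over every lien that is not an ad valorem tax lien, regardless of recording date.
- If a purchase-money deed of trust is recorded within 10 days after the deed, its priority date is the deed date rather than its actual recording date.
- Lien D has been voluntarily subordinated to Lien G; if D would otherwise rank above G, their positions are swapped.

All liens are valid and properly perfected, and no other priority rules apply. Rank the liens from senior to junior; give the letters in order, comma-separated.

Effective dates after the stated exceptions: A relates back to the deed date 22 February 2016.
B is an ad valorem tax lien and takes priority over every other lien.
Ordering the rest by effective date: A (22 February 2016), G (24 March 2016), F (3 November 2016), C (15 December 2016), E (20 October 2017), D (24 December 2017).
D already ranks below G; the subordination has no effect.

B, A, G, F, C, E, D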